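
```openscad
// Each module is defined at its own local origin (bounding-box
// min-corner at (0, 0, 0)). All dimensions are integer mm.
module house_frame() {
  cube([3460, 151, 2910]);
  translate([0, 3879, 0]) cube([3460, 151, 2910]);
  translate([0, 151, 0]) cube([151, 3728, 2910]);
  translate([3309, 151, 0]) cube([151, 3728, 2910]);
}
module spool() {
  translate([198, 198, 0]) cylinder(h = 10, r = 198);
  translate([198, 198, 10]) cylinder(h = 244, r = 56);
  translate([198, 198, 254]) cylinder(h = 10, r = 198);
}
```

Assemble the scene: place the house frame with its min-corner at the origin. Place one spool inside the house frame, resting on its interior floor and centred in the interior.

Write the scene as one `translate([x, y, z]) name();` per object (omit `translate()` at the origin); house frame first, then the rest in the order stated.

house_frame();
translate([1532, 1817, 0]) spool();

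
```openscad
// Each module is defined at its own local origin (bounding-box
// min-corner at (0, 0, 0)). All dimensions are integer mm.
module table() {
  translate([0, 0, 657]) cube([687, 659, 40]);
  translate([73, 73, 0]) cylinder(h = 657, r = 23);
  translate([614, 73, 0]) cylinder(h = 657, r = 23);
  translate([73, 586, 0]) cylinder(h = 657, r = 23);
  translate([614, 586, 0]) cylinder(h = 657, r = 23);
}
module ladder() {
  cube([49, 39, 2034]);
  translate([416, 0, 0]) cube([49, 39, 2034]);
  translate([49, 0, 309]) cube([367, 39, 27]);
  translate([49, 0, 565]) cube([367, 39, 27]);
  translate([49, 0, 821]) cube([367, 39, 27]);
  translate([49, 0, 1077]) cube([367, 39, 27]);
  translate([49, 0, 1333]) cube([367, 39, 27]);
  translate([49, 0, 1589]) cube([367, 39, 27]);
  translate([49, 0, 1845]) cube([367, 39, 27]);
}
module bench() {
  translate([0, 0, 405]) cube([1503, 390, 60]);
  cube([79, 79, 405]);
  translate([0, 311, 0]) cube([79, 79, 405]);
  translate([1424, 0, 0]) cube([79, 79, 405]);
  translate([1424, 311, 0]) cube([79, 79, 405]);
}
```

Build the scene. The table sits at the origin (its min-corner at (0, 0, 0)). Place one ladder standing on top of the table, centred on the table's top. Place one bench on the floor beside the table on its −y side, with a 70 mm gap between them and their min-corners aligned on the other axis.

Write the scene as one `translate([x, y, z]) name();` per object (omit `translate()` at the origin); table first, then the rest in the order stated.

table();
translate([111, 310, 697]) ladder();
translate([0, -460, 0]) bench();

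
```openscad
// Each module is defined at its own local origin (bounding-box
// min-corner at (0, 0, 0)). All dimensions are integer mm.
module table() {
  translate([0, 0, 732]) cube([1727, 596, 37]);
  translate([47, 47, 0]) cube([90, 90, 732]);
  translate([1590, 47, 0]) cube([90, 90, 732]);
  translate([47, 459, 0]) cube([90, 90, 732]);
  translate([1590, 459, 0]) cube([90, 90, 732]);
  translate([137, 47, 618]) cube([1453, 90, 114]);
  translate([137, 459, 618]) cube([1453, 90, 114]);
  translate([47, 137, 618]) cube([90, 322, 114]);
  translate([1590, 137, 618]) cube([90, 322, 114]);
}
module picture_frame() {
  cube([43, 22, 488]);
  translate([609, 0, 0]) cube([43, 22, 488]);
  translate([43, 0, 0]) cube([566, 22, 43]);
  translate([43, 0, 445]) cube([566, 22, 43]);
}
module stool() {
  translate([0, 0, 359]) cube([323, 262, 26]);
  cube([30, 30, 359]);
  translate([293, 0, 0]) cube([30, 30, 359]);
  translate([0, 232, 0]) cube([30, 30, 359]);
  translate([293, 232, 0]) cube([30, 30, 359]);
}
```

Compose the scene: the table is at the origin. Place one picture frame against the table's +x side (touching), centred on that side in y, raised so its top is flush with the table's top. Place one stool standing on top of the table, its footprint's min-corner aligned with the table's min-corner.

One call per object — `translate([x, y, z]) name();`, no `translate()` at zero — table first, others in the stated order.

table();
translate([1727, 287, 281]) picture_frame();
translate([0, 0, 769]) stool();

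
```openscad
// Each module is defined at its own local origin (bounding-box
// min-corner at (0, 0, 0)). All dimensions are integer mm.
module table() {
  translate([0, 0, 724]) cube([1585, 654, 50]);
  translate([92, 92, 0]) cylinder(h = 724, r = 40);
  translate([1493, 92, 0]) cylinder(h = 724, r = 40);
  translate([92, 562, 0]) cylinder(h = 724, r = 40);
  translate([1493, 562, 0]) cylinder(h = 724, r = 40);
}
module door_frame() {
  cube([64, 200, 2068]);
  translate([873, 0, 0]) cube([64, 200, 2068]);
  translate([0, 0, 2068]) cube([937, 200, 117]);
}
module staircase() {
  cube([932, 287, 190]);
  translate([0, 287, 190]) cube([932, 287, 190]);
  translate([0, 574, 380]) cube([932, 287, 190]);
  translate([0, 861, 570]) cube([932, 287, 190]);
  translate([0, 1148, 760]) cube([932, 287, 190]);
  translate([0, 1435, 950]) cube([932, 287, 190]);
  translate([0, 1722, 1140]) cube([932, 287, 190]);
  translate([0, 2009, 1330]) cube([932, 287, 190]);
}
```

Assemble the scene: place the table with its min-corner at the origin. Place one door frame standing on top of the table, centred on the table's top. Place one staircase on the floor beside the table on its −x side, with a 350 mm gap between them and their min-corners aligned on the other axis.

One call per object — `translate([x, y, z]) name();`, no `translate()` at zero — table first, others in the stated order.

table();
translate([324, 227, 774]) door_frame();
translate([-1282, 0, 0]) staircase();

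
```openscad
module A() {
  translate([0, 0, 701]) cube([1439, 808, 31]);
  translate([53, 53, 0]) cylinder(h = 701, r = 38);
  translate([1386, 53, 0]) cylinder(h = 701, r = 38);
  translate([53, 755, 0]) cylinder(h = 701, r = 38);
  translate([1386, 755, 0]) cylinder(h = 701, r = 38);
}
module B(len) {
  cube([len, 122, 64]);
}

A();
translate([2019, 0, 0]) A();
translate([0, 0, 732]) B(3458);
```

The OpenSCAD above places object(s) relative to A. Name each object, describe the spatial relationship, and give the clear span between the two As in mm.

Second table starts at x = 2019; first ends at x = 1439; clear span = 2019 − 1439 = 580 mm.

A is a table. B is a beam. A beam spans the tops of two tables. The clear span between the two tables is 580 mm.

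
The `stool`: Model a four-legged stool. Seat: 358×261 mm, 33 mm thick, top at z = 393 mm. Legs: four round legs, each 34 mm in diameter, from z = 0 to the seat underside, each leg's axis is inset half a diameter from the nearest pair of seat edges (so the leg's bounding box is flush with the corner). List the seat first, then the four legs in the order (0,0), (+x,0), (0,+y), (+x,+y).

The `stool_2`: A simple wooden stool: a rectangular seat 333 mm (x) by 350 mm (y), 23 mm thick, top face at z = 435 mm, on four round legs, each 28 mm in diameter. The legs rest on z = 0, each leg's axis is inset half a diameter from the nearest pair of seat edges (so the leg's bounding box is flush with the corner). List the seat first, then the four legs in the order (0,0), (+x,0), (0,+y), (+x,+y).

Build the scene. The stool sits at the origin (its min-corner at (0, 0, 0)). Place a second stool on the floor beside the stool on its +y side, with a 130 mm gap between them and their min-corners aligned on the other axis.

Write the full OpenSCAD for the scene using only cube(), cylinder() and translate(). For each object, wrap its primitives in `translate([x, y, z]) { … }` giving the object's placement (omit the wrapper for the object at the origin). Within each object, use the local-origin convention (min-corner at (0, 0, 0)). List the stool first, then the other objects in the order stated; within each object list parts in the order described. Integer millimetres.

translate([0, 0, 360]) cube([358, 261, 33]);
translate([17, 17, 0]) cylinder(h = 360, r = 17);
translate([341, 17, 0]) cylinder(h = 360, r = 17);
translate([17, 244, 0]) cylinder(h = 360, r = 17);
translate([341, 244, 0]) cylinder(h = 360, r = 17);
translate([0, 391, 0]) {
  translate([0, 0, 412]) cube([333, 350, 23]);
  translate([14, 14, 0]) cylinder(h = 412, r = 14);
  translate([319, 14, 0]) cylinder(h = 412, r = 14);
  translate([14, 336, 0]) cylinder(h = 412, r = 14);
  translate([319, 336, 0]) cylinder(h = 412, r = 14);
}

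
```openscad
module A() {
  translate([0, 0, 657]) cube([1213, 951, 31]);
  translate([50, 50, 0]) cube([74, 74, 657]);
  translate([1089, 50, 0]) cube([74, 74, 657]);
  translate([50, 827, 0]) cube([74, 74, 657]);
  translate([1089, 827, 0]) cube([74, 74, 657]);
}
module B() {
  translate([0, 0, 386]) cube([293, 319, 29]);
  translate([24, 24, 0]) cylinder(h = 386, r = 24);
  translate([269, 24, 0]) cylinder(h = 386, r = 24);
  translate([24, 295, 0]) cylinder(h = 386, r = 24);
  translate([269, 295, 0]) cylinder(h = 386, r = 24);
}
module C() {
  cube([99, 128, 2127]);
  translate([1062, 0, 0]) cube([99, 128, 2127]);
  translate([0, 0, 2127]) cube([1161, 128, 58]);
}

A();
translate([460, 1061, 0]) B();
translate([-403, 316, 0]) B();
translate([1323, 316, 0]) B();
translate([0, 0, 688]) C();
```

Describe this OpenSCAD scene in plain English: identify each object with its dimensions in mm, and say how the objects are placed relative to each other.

A is a table: top 1213 mm (x) × 951 mm (y), 31 mm thick, upper face at z = 688 mm, on four 74×74 mm square legs, each inset 50 mm from the nearest pair of top edges, running from z = 0 to the bottom of the top.

B is a simple wooden stool: a rectangular seat 293 mm (x) by 319 mm (y), 29 mm thick, top face at z = 415 mm, on four round legs, each 48 mm in diameter. The legs rest on z = 0, each leg's axis is inset half a diameter from the nearest pair of seat edges (so the leg's bounding box is flush with the corner).

C is a rectangular door frame: two vertical jambs of 99×128 mm section, 2127 mm tall, with a clear opening 963 mm wide between their inner faces. A header 58 mm tall and 128 mm deep lies on top of the jambs and spans the full outside width.

Three stools sit around the table at the +y, −x, +x sides. The door frame is on top of the table.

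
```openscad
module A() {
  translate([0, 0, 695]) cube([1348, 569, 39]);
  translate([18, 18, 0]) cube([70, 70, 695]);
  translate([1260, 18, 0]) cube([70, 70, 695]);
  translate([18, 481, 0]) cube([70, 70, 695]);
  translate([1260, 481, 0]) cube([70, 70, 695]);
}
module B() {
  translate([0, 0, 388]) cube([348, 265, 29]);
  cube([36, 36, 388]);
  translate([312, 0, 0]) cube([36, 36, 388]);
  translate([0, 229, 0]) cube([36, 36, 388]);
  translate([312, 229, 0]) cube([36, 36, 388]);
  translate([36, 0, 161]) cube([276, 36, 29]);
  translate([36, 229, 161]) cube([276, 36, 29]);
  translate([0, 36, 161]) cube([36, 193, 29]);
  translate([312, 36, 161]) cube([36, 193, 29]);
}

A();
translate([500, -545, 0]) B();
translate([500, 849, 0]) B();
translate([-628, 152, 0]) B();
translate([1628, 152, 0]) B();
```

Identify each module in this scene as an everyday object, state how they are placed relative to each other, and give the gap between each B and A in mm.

Each stool's nearest face is 280 mm from the table's bounding box.

A is a table. B is a stool. Four stools sit around the table at the −y, +y, −x, +x sides. The gap between each stool and the table is 280 mm.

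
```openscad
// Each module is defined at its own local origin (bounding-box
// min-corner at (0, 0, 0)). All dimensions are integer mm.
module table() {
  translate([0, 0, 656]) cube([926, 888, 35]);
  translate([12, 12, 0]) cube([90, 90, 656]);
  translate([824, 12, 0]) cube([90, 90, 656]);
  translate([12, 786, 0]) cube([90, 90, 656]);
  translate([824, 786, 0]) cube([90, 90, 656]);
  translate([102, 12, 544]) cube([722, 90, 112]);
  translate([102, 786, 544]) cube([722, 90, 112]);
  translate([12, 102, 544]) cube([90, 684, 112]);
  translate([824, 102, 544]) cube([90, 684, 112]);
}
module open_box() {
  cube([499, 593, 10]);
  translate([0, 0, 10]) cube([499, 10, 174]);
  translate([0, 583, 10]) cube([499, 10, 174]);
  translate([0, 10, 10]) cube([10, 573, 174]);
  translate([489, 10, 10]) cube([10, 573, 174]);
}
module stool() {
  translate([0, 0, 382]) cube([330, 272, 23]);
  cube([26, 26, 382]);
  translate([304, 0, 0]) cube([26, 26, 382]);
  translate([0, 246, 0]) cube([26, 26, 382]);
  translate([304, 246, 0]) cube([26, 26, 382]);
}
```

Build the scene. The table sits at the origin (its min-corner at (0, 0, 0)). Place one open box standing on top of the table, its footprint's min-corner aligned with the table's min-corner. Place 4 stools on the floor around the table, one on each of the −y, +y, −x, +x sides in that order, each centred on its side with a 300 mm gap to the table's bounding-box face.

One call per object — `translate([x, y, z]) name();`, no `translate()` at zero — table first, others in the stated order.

table();
translate([0, 0, 691]) open_box();
translate([298, -572, 0]) stool();
translate([298, 1188, 0]) stool();
translate([-630, 308, 0]) stool();
translate([1226, 308, 0]) stool();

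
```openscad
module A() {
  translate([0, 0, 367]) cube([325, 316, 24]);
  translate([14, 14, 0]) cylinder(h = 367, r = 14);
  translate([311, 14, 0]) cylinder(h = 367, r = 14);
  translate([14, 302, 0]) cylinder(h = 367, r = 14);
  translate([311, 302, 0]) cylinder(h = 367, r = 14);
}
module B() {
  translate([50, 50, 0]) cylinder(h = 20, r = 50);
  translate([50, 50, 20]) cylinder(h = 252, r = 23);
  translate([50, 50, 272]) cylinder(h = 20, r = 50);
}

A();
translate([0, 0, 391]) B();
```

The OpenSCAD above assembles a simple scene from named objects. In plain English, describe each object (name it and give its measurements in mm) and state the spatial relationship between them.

A is a four-legged stool. The seat is a 325×316×24 mm slab whose top surface is at z = 391 mm; four round legs, each 28 mm in diameter, run from the floor (z = 0) to the underside of the seat, each leg's axis is inset half a diameter from the nearest pair of seat edges (so the leg's bounding box is flush with the corner).

B is a spool: two coaxial disc flanges of radius 50 mm and thickness 20 mm, joined by a core cylinder of radius 23 mm and height 252 mm. The lower flange rests on z = 0 and the three cylinders share a vertical axis.

The spool is on top of the stool.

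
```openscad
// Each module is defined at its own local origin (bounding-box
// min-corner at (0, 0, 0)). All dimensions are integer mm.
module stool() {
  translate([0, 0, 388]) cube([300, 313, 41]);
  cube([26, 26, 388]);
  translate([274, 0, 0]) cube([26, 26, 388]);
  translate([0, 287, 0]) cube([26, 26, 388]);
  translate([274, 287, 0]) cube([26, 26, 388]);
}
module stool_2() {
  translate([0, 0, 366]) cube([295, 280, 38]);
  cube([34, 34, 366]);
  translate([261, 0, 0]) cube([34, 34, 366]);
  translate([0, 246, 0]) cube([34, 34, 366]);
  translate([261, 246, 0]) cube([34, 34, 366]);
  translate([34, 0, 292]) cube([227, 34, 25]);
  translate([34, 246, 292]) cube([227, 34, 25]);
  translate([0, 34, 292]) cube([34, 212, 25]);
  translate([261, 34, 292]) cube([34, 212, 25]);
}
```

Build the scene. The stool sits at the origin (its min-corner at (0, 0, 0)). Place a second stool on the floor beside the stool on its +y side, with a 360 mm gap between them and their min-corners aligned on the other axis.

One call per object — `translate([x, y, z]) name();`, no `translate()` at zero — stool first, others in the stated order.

stool();
translate([0, 673, 0]) stool_2();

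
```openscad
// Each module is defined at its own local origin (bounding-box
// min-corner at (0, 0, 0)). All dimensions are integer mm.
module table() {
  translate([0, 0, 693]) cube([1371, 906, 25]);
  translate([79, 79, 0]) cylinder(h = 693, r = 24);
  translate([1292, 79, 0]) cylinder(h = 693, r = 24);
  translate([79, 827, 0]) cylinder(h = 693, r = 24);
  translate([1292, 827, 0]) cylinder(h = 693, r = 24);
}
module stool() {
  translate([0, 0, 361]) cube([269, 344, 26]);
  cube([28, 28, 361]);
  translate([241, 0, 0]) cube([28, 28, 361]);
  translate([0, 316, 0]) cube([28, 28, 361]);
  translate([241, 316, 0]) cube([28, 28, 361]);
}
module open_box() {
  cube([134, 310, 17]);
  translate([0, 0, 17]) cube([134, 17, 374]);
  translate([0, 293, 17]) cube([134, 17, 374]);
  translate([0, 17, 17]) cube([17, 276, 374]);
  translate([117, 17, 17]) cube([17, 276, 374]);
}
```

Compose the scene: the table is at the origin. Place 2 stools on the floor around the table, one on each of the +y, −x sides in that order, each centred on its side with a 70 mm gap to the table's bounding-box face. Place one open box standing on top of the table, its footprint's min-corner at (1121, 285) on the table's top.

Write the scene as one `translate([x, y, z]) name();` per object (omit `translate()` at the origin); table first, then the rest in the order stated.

table();
translate([551, 976, 0]) stool();
translate([-339, 281, 0]) stool();
translate([1121, 285, 718]) open_box();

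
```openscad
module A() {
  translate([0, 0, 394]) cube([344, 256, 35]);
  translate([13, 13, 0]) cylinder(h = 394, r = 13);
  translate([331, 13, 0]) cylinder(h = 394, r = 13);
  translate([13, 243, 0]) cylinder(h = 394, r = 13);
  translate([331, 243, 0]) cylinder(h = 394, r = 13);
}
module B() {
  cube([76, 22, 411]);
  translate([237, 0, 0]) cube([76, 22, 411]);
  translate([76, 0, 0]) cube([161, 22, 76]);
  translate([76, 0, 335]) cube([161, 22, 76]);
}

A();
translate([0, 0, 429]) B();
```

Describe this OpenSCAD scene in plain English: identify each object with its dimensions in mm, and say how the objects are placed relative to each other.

A is a four-legged stool. The seat is a 344×256×35 mm slab whose top surface is at z = 429 mm; four round legs, each 26 mm in diameter, run from the floor (z = 0) to the underside of the seat, each leg's axis is inset half a diameter from the nearest pair of seat edges (so the leg's bounding box is flush with the corner).

B is a rectangular picture frame lying in the x–z plane (depth along y). The opening is 161 mm wide (x) by 259 mm tall (z), surrounded by a border 76 mm wide on all four sides. The frame is 22 mm deep and is made of two full-height vertical stiles with two horizontal rails fitted between them.

The picture frame is on top of the stool.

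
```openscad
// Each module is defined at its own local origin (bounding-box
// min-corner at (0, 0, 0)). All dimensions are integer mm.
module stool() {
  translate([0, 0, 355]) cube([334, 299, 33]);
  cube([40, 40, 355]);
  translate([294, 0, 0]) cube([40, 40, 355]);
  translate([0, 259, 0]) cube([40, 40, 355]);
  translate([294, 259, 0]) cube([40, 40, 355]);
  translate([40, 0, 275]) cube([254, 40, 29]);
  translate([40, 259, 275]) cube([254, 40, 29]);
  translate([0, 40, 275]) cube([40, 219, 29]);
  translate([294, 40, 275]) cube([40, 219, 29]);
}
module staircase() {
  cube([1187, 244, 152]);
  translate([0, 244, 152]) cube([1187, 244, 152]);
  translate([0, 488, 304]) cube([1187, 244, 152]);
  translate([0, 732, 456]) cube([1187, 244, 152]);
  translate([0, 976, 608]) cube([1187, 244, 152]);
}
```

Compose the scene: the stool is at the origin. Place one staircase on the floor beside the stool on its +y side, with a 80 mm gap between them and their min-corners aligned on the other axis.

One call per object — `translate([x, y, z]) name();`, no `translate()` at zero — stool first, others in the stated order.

stool();
translate([0, 379, 0]) staircase();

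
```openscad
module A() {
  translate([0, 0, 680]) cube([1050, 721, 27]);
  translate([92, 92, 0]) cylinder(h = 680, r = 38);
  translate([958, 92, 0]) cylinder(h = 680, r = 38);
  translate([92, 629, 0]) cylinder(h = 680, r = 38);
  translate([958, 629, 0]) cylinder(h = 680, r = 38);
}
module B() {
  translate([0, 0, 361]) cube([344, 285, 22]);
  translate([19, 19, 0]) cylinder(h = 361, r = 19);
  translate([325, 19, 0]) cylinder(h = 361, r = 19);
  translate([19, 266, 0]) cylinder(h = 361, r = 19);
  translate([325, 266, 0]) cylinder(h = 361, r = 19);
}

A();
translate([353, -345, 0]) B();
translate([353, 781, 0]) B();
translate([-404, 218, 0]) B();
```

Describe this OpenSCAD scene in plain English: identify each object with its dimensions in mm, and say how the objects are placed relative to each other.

A is a rectangular dining table. The top is 1050×721×27 mm with its upper surface at z = 707 mm. It stands on four round legs of 76 mm diameter, each leg's bounding box inset 54 mm from the nearest pair of top edges, running from the floor to the underside of the top.

B is a four-legged stool. The seat is 344×285 mm, 22 mm thick, top at z = 383 mm. It stands on four round legs, each 38 mm in diameter, from z = 0 to the seat underside, each leg's axis is inset half a diameter from the nearest pair of seat edges (so the leg's bounding box is flush with the corner).

Three stools sit around the table at the −y, +y, −x sides.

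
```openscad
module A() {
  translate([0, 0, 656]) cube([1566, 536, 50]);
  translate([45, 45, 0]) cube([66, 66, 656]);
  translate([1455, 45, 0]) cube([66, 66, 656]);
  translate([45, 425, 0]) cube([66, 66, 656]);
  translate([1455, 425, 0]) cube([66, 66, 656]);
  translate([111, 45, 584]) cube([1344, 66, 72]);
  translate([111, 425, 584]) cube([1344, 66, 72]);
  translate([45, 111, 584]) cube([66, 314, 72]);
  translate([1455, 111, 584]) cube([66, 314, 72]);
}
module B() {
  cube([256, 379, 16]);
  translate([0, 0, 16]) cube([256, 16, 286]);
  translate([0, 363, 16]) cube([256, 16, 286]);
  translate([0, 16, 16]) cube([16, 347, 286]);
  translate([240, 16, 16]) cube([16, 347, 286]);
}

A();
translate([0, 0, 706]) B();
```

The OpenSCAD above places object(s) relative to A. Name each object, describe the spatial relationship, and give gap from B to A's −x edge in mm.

The open box's min-x is at 0; the table's min-x is 0; gap = 0 mm.

A is a table. B is an open box. The open box is on top of the table. The gap from the open box to the table's −x edge is 0 mm.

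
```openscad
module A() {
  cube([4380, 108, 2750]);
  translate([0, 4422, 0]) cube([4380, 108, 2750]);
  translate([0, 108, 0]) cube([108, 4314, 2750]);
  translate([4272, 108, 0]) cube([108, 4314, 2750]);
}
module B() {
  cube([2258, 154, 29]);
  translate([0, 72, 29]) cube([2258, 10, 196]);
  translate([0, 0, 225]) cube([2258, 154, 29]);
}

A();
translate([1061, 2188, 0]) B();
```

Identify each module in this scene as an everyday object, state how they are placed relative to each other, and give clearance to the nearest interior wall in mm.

A is a house frame. B is an I-beam. The I-beam sits inside the house frame, centred. The clearance to the nearest interior wall is 953 mm.

Clearances: x = 953, y = 2080; minimum 953 mm.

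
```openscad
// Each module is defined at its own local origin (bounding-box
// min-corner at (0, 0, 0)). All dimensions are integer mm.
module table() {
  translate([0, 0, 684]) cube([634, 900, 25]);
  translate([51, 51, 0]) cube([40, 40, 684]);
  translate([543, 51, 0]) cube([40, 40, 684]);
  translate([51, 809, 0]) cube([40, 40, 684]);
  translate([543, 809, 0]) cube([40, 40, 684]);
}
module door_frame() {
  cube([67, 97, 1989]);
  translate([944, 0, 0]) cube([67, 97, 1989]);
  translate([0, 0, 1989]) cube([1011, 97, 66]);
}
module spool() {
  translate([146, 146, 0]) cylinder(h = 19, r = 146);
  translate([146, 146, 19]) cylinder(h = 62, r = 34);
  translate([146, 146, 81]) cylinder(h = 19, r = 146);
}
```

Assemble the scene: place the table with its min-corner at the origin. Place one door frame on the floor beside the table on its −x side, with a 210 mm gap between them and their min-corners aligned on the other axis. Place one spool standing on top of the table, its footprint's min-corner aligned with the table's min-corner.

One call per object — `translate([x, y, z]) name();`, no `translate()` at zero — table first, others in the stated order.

table();
translate([-1221, 0, 0]) door_frame();
translate([0, 0, 709]) spool();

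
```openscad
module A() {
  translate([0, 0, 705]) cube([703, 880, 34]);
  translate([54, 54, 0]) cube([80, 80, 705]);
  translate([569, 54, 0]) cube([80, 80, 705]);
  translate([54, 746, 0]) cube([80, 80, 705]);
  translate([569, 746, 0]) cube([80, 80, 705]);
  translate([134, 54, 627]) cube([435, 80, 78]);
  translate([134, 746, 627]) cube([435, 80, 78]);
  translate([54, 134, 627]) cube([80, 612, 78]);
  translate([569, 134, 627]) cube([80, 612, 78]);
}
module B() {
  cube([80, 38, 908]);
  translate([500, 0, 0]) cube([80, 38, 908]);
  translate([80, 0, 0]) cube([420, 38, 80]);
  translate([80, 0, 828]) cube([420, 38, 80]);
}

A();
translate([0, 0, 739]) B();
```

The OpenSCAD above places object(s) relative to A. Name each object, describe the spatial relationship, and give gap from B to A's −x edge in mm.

A is a table. B is a picture frame. The picture frame is on top of the table. The gap from the picture frame to the table's −x edge is 0 mm.

The picture frame's min-x is at 0; the table's min-x is 0; gap = 0 mm.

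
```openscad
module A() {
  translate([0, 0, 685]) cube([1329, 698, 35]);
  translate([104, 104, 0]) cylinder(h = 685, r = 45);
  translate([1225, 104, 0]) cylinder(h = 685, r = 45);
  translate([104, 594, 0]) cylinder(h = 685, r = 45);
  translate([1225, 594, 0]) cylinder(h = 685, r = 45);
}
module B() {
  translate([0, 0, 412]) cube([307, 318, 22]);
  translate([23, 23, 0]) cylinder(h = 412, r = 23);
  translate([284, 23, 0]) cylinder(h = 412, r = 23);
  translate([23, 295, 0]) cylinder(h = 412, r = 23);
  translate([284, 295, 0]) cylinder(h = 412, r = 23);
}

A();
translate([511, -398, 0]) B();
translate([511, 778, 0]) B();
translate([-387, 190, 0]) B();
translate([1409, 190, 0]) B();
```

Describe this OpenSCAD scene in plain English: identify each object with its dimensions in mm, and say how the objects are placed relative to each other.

A is a rectangular dining table. The top is 1329×698×35 mm with its upper surface at z = 720 mm. It stands on four round legs of 90 mm diameter, each leg's bounding box inset 59 mm from the nearest pair of top edges, running from the floor to the underside of the top.

B is a simple wooden stool: a rectangular seat 307 mm (x) by 318 mm (y), 22 mm thick, top face at z = 434 mm, on four round legs, each 46 mm in diameter. The legs rest on z = 0, each leg's axis is inset half a diameter from the nearest pair of seat edges (so the leg's bounding box is flush with the corner).

Four stools sit around the table at the −y, +y, −x, +x sides.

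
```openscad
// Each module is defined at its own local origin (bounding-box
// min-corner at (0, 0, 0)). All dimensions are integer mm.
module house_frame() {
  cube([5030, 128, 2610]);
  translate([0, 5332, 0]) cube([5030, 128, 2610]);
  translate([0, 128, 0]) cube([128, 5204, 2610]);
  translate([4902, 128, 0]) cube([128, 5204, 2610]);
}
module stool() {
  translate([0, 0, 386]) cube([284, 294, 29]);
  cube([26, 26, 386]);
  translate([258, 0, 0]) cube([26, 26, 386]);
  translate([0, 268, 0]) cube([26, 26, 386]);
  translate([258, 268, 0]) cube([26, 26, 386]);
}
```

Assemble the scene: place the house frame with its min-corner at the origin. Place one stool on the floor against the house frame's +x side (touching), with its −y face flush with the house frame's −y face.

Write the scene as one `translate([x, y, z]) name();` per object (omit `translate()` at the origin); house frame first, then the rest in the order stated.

house_frame();
translate([5030, 0, 0]) stool();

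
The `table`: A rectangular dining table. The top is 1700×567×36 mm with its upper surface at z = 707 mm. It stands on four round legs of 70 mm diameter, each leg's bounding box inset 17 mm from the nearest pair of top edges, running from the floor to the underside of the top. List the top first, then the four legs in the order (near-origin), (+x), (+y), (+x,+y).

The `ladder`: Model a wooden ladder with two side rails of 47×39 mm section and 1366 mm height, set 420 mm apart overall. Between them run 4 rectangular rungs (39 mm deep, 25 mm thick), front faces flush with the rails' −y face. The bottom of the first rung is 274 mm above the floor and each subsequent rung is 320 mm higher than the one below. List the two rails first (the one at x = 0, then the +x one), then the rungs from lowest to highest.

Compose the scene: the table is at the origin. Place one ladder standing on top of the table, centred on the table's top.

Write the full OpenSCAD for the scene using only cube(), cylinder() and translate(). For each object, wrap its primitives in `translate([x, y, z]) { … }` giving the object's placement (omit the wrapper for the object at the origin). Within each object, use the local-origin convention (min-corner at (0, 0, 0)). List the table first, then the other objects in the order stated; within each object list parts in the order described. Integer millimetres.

translate([0, 0, 671]) cube([1700, 567, 36]);
translate([52, 52, 0]) cylinder(h = 671, r = 35);
translate([1648, 52, 0]) cylinder(h = 671, r = 35);
translate([52, 515, 0]) cylinder(h = 671, r = 35);
translate([1648, 515, 0]) cylinder(h = 671, r = 35);
translate([640, 264, 707]) {
  cube([47, 39, 1366]);
  translate([373, 0, 0]) cube([47, 39, 1366]);
  translate([47, 0, 274]) cube([326, 39, 25]);
  translate([47, 0, 594]) cube([326, 39, 25]);
  translate([47, 0, 914]) cube([326, 39, 25]);
  translate([47, 0, 1234]) cube([326, 39, 25]);
}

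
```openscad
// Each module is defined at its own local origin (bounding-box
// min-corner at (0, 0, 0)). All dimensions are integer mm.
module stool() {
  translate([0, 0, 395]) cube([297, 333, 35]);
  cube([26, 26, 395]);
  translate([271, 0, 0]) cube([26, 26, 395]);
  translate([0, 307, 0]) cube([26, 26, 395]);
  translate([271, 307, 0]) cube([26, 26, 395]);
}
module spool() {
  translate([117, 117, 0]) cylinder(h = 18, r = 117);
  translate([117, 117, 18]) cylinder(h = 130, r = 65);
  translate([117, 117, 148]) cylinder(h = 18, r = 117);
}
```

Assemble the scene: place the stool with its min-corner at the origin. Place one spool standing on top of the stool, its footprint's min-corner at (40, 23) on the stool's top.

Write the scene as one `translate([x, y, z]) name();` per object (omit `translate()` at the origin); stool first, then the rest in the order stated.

stool();
translate([40, 23, 430]) spool();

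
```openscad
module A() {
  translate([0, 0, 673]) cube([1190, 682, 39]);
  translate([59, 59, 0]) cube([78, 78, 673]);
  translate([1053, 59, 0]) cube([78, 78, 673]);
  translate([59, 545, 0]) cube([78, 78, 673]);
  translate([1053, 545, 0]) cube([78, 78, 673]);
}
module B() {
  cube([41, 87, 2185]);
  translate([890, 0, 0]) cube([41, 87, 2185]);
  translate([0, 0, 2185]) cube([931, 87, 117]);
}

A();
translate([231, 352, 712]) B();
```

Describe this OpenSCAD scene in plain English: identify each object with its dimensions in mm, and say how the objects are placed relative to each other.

A is a table with a 1190×682 mm rectangular top, 39 mm thick, top surface at z = 712 mm, supported by four 78×78 mm square legs, each inset 59 mm from the nearest pair of top edges, running from the floor.

B is a rectangular door frame: two vertical jambs of 41×87 mm section, 2185 mm tall, with a clear opening 849 mm wide between their inner faces. A header 117 mm tall and 87 mm deep lies on top of the jambs and spans the full outside width.

The door frame is on top of the table.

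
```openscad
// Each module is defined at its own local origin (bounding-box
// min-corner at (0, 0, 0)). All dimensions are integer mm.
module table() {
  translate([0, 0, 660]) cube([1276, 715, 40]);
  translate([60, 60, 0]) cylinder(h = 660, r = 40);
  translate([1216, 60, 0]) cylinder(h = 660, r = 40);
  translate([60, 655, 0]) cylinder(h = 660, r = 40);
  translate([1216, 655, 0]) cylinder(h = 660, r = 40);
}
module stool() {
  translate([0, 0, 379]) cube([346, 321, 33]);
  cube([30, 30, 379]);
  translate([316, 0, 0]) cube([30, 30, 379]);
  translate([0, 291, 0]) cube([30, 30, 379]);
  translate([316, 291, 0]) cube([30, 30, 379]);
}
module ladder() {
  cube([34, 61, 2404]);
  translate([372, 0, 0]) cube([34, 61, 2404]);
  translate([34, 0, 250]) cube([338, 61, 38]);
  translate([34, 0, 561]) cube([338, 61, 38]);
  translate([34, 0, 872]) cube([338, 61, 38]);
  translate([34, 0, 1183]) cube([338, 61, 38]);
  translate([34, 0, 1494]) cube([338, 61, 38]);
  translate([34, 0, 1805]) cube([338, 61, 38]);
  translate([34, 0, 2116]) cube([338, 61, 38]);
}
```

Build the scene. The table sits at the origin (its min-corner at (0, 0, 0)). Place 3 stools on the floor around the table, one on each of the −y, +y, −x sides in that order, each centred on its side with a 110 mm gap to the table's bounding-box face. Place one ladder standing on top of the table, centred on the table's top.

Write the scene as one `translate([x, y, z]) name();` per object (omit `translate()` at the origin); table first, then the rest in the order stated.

table();
translate([465, -431, 0]) stool();
translate([465, 825, 0]) stool();
translate([-456, 197, 0]) stool();
translate([435, 327, 700]) ladder();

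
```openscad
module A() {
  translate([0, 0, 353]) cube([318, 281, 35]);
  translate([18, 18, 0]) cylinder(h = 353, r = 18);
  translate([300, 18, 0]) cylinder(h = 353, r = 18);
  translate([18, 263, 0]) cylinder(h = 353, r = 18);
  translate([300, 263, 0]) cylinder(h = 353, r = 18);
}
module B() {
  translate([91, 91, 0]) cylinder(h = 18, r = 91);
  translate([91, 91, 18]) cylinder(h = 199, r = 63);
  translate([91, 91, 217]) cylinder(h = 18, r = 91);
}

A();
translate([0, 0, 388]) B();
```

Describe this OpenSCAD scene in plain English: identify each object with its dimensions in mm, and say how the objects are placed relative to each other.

A is a four-legged stool. The seat is a 318×281×35 mm slab whose top surface is at z = 388 mm; four round legs, each 36 mm in diameter, run from the floor (z = 0) to the underside of the seat, each leg's axis is inset half a diameter from the nearest pair of seat edges (so the leg's bounding box is flush with the corner).

B is a spool: two coaxial disc flanges of radius 91 mm and thickness 18 mm, joined by a core cylinder of radius 63 mm and height 199 mm. The lower flange rests on z = 0 and the three cylinders share a vertical axis.

The spool is on top of the stool.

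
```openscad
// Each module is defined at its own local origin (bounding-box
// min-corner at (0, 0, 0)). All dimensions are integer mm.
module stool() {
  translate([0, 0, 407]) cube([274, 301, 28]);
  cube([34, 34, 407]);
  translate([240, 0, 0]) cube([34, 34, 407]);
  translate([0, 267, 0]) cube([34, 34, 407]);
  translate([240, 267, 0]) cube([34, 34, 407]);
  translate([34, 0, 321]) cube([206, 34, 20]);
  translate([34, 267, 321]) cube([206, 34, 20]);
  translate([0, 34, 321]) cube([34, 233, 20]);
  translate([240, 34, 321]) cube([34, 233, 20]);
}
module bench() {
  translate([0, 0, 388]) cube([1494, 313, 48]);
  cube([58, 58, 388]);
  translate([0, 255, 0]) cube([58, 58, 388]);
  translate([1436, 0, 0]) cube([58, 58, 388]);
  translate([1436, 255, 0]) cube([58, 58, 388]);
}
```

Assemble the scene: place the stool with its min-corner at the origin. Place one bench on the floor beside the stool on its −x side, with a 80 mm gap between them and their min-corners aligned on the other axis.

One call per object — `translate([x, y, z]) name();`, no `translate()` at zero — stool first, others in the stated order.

stool();
translate([-1574, 0, 0]) bench();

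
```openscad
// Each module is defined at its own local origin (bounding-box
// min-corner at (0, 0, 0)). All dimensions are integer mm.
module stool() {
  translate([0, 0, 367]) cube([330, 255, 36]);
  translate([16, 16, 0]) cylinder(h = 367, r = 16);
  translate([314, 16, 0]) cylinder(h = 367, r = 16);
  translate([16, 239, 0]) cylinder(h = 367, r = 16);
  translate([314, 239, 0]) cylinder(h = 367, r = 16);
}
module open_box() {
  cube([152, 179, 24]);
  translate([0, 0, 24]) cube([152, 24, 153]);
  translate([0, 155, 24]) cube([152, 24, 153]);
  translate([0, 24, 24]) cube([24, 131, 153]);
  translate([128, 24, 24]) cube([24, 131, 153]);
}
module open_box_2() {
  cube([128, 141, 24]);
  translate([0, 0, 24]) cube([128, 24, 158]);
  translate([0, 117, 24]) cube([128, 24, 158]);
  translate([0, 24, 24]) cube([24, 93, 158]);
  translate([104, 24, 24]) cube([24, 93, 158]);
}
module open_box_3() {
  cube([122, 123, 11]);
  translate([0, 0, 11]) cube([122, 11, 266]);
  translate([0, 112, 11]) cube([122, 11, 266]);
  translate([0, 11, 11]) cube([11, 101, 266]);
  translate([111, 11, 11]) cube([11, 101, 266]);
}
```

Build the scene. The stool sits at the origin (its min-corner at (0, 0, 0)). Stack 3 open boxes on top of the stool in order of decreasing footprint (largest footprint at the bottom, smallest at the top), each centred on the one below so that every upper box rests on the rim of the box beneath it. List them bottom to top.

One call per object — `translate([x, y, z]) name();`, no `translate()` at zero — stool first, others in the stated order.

stool();
translate([89, 38, 403]) open_box();
translate([101, 57, 580]) open_box_2();
translate([104, 66, 762]) open_box_3();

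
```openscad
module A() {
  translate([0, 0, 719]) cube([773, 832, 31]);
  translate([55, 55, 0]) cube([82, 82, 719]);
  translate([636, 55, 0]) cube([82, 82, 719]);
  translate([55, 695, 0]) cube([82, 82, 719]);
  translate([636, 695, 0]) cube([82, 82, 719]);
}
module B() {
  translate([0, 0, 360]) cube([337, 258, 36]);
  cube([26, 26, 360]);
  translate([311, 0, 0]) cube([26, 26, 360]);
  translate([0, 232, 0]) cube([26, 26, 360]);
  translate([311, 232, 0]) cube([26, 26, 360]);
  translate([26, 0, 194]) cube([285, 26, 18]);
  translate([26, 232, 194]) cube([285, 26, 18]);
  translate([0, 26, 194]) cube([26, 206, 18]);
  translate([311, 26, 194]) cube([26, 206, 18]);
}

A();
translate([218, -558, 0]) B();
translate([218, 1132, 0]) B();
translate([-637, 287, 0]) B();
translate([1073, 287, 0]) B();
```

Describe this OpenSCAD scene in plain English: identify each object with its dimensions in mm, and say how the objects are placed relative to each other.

A is a rectangular dining table. The top is 773×832×31 mm with its upper surface at z = 750 mm. It stands on four 82×82 mm square legs, each inset 55 mm from the nearest pair of top edges, running from the floor to the underside of the top.

B is a simple wooden stool: a rectangular seat 337 mm (x) by 258 mm (y), 36 mm thick, top face at z = 396 mm, on four square legs, each 26×26 mm in cross-section. The legs rest on z = 0, each flush with a corner of the seat. Four stretchers, 26 mm wide and 18 mm tall, connect adjacent legs with their undersides at z = 194 mm, each running between the inner faces of the legs it joins and aligned with the legs' outer faces on the other axis.

Four stools sit around the table at the −y, +y, −x, +x sides.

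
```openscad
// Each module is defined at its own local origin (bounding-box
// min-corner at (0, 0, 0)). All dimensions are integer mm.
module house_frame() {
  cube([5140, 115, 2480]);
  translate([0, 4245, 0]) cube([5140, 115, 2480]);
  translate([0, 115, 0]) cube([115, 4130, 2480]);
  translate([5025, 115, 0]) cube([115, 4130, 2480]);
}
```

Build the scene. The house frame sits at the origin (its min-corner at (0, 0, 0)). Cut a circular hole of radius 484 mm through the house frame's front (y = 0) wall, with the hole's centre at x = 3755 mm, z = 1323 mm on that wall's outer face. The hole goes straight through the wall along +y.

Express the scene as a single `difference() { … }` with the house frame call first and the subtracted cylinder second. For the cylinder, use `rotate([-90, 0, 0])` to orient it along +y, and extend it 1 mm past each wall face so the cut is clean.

difference() {
  house_frame();
  translate([3755, -1, 1323]) rotate([-90, 0, 0]) cylinder(h = 117, r = 484);
}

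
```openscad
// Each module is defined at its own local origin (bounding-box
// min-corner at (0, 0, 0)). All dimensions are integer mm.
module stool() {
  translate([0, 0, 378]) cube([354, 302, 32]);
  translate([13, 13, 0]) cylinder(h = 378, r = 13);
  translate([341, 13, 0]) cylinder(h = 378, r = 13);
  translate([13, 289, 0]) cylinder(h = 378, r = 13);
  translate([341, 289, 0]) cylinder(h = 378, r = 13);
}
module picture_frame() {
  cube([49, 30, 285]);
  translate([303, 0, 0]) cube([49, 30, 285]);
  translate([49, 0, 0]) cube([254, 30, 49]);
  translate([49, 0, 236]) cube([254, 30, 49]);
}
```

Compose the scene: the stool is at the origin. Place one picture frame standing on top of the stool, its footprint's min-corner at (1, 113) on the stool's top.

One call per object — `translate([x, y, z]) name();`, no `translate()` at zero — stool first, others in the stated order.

stool();
translate([1, 113, 410]) picture_frame();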